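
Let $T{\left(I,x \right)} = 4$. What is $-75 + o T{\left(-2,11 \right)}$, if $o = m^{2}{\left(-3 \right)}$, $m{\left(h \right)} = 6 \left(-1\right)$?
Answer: $69$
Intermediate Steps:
$m{\left(h \right)} = -6$
$o = 36$ ($o = \left(-6\right)^{2} = 36$)
$-75 + o T{\left(-2,11 \right)} = -75 + 36 \cdot 4 = -75 + 144 = 69$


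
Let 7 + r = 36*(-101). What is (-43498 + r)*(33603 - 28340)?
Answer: -248103083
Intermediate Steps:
r = -3643 (r = -7 + 36*(-101) = -7 - 3636 = -3643)
(-43498 + r)*(33603 - 28340) = (-43498 - 3643)*(33603 - 28340) = -47141*5263 = -248103083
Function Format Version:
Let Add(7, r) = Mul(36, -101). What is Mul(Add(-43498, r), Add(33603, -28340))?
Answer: -248103083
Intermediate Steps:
r = -3643 (r = Add(-7, Mul(36, -101)) = Add(-7, -3636) = -3643)
Mul(Add(-43498, r), Add(33603, -28340)) = Mul(Add(-43498, -3643), Add(33603, -28340)) = Mul(-47141, 5263) = -248103083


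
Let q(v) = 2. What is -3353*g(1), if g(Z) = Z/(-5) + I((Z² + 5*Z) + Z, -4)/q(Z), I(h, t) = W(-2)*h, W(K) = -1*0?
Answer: 3353/5 ≈ 670.60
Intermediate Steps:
W(K) = 0
I(h, t) = 0 (I(h, t) = 0*h = 0)
g(Z) = -Z/5 (g(Z) = Z/(-5) + 0/2 = Z*(-⅕) + 0*(½) = -Z/5 + 0 = -Z/5)
-3353*g(1) = -(-3353)/5 = -3353*(-⅕) = 3353/5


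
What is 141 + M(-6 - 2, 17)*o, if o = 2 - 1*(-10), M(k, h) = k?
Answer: 45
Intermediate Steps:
o = 12 (o = 2 + 10 = 12)
141 + M(-6 - 2, 17)*o = 141 + (-6 - 2)*12 = 141 - 8*12 = 141 - 96 = 45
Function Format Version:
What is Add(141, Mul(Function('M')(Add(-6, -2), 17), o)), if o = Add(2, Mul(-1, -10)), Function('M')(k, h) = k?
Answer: 45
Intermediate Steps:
o = 12 (o = Add(2, 10) = 12)
Add(141, Mul(Function('M')(Add(-6, -2), 17), o)) = Add(141, Mul(Add(-6, -2), 12)) = Add(141, Mul(-8, 12)) = Add(141, -96) = 45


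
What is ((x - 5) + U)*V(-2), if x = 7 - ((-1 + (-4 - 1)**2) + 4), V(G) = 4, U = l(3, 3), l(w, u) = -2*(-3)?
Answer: -80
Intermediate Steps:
l(w, u) = 6
U = 6
x = -21 (x = 7 - ((-1 + (-5)**2) + 4) = 7 - ((-1 + 25) + 4) = 7 - (24 + 4) = 7 - 1*28 = 7 - 28 = -21)
((x - 5) + U)*V(-2) = ((-21 - 5) + 6)*4 = (-26 + 6)*4 = -20*4 = -80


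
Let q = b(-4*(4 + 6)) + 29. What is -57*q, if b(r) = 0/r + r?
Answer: 627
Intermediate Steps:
b(r) = r (b(r) = 0 + r = r)
q = -11 (q = -4*(4 + 6) + 29 = -4*10 + 29 = -40 + 29 = -11)
-57*q = -57*(-11) = 627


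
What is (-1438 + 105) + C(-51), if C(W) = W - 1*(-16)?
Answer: -1368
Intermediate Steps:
C(W) = 16 + W (C(W) = W + 16 = 16 + W)
(-1438 + 105) + C(-51) = (-1438 + 105) + (16 - 51) = -1333 - 35 = -1368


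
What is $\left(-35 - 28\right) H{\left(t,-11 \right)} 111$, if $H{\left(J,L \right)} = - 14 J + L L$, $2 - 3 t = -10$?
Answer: $-454545$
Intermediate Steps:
$t = 4$ ($t = \frac{2}{3} - - \frac{10}{3} = \frac{2}{3} + \frac{10}{3} = 4$)
$H{\left(J,L \right)} = L^{2} - 14 J$ ($H{\left(J,L \right)} = - 14 J + L^{2} = L^{2} - 14 J$)
$\left(-35 - 28\right) H{\left(t,-11 \right)} 111 = \left(-35 - 28\right) \left(\left(-11\right)^{2} - 56\right) 111 = \left(-35 - 28\right) \left(121 - 56\right) 111 = \left(-63\right) 65 \cdot 111 = \left(-4095\right) 111 = -454545$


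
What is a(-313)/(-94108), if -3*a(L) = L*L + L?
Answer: 8138/23527 ≈ 0.34590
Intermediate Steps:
a(L) = -L/3 - L²/3 (a(L) = -(L*L + L)/3 = -(L² + L)/3 = -(L + L²)/3 = -L/3 - L²/3)
a(-313)/(-94108) = -⅓*(-313)*(1 - 313)/(-94108) = -⅓*(-313)*(-312)*(-1/94108) = -32552*(-1/94108) = 8138/23527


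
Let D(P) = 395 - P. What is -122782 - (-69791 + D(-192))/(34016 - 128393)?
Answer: -3862622006/31459 ≈ -1.2278e+5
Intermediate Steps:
-122782 - (-69791 + D(-192))/(34016 - 128393) = -122782 - (-69791 + (395 - 1*(-192)))/(34016 - 128393) = -122782 - (-69791 + (395 + 192))/(-94377) = -122782 - (-69791 + 587)*(-1)/94377 = -122782 - (-69204)*(-1)/94377 = -122782 - 1*23068/31459 = -122782 - 23068/31459 = -3862622006/31459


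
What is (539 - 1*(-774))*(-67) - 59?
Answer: -88030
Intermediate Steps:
(539 - 1*(-774))*(-67) - 59 = (539 + 774)*(-67) - 59 = 1313*(-67) - 59 = -87971 - 59 = -88030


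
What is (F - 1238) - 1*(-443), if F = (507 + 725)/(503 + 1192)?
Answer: -1346293/1695 ≈ -794.27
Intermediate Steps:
F = 1232/1695 ≈ 0.72684
(F - 1238) - 1*(-443) = (1232/1695 - 1238) - 1*(-443) = -2097178/1695 + 443 = -1346293/1695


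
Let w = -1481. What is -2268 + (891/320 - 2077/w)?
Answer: -1072866349/473920 ≈ -2263.8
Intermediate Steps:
-2268 + (891/320 - 2077/w) = -2268 + (891/320 - 2077/(-1481)) = -2268 + (891*(1/320) - 2077*(-1/1481)) = -2268 + (891/320 + 2077/1481) = -2268 + 1984211/473920 = -1072866349/473920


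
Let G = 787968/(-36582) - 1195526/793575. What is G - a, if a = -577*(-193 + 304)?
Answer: 309775211918803/4838426775 ≈ 64024.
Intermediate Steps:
a = -64047 (a = -577*111 = -64047)
G = -111507739622/4838426775 (G = 787968*(-1/36582) - 1195526*1/793575 = -131328/6097 - 1195526/793575 = -111507739622/4838426775 ≈ -23.046)
G - a = -111507739622/4838426775 - 1*(-64047) = -111507739622/4838426775 + 64047 = 309775211918803/4838426775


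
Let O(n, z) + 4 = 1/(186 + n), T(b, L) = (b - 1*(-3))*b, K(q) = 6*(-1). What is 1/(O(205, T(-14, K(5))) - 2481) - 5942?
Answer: -5773449619/971634 ≈ -5942.0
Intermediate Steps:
K(q) = -6
T(b, L) = b*(3 + b) (T(b, L) = (b + 3)*b = (3 + b)*b = b*(3 + b))
O(n, z) = -4 + 1/(186 + n)
1/(O(205, T(-14, K(5))) - 2481) - 5942 = 1/((-743 - 4*205)/(186 + 205) - 2481) - 5942 = 1/((-743 - 820)/391 - 2481) - 5942 = 1/((1/391)*(-1563) - 2481) - 5942 = 1/(-1563/391 - 2481) - 5942 = 1/(-971634/391) - 5942 = -391/971634 - 5942 = -5773449619/971634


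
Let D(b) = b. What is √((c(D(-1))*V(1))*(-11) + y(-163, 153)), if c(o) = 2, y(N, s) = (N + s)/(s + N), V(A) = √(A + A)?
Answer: √(1 - 22*√2) ≈ 5.4875*I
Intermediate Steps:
V(A) = √2*√A (V(A) = √(2*A) = √2*√A)
y(N, s) = 1 (y(N, s) = (N + s)/(N + s) = 1)
√((c(D(-1))*V(1))*(-11) + y(-163, 153)) = √((2*(√2*√1))*(-11) + 1) = √((2*(√2*1))*(-11) + 1) = √((2*√2)*(-11) + 1) = √(-22*√2 + 1) = √(1 - 22*√2)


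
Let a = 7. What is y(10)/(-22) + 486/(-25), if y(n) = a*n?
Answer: -6221/275 ≈ -22.622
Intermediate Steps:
y(n) = 7*n
y(10)/(-22) + 486/(-25) = (7*10)/(-22) + 486/(-25) = 70*(-1/22) + 486*(-1/25) = -35/11 - 486/25 = -6221/275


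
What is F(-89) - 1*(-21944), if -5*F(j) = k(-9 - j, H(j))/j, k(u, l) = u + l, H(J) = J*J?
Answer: 9773081/445 ≈ 21962.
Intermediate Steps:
H(J) = J²
k(u, l) = l + u
F(j) = -(-9 + j² - j)/(5*j) (F(j) = -(j² + (-9 - j))/(5*j) = -(-9 + j² - j)/(5*j))
F(-89) - 1*(-21944) = (⅕)*(9 - 89 - 1*(-89)²)/(-89) - 1*(-21944) = (⅕)*(-1/89)*(9 - 89 - 1*7921) + 21944 = (⅕)*(-1/89)*(9 - 89 - 7921) + 21944 = (⅕)*(-1/89)*(-8001) + 21944 = 8001/445 + 21944 = 9773081/445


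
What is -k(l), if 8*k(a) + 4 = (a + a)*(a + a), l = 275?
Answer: -37812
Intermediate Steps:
k(a) = -½ + a²/2 (k(a) = -½ + ((a + a)*(a + a))/8 = -½ + ((2*a)*(2*a))/8 = -½ + (4*a²)/8 = -½ + a²/2)
-k(l) = -(-½ + (½)*275²) = -(-½ + (½)*75625) = -(-½ + 75625/2) = -1*37812 = -37812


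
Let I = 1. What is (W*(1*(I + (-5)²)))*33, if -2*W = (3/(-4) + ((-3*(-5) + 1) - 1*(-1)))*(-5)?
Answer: 139425/4 ≈ 34856.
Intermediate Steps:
W = 325/8 (W = -(3/(-4) + ((-3*(-5) + 1) - 1*(-1)))*(-5)/2 = -(3*(-¼) + ((15 + 1) + 1))*(-5)/2 = -(-¾ + (16 + 1))*(-5)/2 = -(-¾ + 17)*(-5)/2 = -65*(-5)/8 = -½*(-325/4) = 325/8 ≈ 40.625)
(W*(1*(I + (-5)²)))*33 = (325*(1*(1 + (-5)²))/8)*33 = (325*(1*(1 + 25))/8)*33 = (325*(1*26)/8)*33 = ((325/8)*26)*33 = (4225/4)*33 = 139425/4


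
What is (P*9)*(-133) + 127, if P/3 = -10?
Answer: 36037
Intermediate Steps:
P = -30 (P = 3*(-10) = -30)
(P*9)*(-133) + 127 = -30*9*(-133) + 127 = -270*(-133) + 127 = 35910 + 127 = 36037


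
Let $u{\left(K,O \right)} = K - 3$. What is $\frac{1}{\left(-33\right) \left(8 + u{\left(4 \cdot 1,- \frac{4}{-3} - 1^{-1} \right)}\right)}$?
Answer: $- \frac{1}{297} \approx -0.003367$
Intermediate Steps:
$u{\left(K,O \right)} = -3 + K$
$\frac{1}{\left(-33\right) \left(8 + u{\left(4 \cdot 1,- \frac{4}{-3} - 1^{-1} \right)}\right)} = \frac{1}{\left(-33\right) \left(8 + \left(-3 + 4 \cdot 1\right)\right)} = \frac{1}{\left(-33\right) \left(8 + \left(-3 + 4\right)\right)} = \frac{1}{\left(-33\right) \left(8 + 1\right)} = \frac{1}{\left(-33\right) 9} = \frac{1}{-297} = - \frac{1}{297}$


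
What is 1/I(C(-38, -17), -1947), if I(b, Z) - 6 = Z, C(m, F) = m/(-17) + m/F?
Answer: -1/1941 ≈ -0.00051520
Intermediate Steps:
C(m, F) = -m/17 + m/F (C(m, F) = m*(-1/17) + m/F = -m/17 + m/F)
I(b, Z) = 6 + Z
1/I(C(-38, -17), -1947) = 1/(6 - 1947) = 1/(-1941) = -1/1941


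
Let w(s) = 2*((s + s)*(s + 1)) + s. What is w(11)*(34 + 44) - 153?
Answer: 41889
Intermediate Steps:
w(s) = s + 4*s*(1 + s) (w(s) = 2*((2*s)*(1 + s)) + s = 2*(2*s*(1 + s)) + s = 4*s*(1 + s) + s = s + 4*s*(1 + s))
w(11)*(34 + 44) - 153 = (11*(5 + 4*11))*(34 + 44) - 153 = (11*(5 + 44))*78 - 153 = (11*49)*78 - 153 = 539*78 - 153 = 42042 - 153 = 41889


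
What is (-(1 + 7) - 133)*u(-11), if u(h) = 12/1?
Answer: -1692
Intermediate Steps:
u(h) = 12 (u(h) = 12*1 = 12)
(-(1 + 7) - 133)*u(-11) = (-(1 + 7) - 133)*12 = (-1*8 - 133)*12 = (-8 - 133)*12 = -141*12 = -1692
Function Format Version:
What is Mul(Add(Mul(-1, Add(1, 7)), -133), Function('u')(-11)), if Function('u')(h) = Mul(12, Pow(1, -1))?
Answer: -1692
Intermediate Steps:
Function('u')(h) = 12 (Function('u')(h) = Mul(12, 1) = 12)
Mul(Add(Mul(-1, Add(1, 7)), -133), Function('u')(-11)) = Mul(Add(Mul(-1, Add(1, 7)), -133), 12) = Mul(Add(Mul(-1, 8), -133), 12) = Mul(Add(-8, -133), 12) = Mul(-141, 12) = -1692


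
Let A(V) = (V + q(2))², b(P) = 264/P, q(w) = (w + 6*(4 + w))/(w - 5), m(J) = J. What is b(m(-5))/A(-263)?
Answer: -2376/3419645 ≈ -0.00069481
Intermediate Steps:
q(w) = (24 + 7*w)/(-5 + w) (q(w) = (w + (24 + 6*w))/(-5 + w) = (24 + 7*w)/(-5 + w))
A(V) = (-38/3 + V)² (A(V) = (V + (24 + 7*2)/(-5 + 2))² = (V + (24 + 14)/(-3))² = (V - ⅓*38)² = (V - 38/3)² = (-38/3 + V)²)
b(m(-5))/A(-263) = (264/(-5))/(((-38 + 3*(-263))²/9)) = (264*(-⅕))/(((-38 - 789)²/9)) = -264/(5*((⅑)*(-827)²)) = -264/(5*((⅑)*683929)) = -264/(5*683929/9) = -264/5*9/683929 = -2376/3419645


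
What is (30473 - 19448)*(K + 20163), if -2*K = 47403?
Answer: -78023925/2 ≈ -3.9012e+7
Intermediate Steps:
K = -47403/2 (K = -½*47403 = -47403/2 ≈ -23702.)
(30473 - 19448)*(K + 20163) = (30473 - 19448)*(-47403/2 + 20163) = 11025*(-7077/2) = -78023925/2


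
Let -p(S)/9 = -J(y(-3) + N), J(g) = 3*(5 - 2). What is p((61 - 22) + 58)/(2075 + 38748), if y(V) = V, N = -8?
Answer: 81/40823 ≈ 0.0019842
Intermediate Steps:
J(g) = 9 (J(g) = 3*3 = 9)
p(S) = 81 (p(S) = -(-9)*9 = -9*(-9) = 81)
p((61 - 22) + 58)/(2075 + 38748) = 81/(2075 + 38748) = 81/40823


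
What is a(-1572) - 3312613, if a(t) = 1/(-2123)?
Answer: -7032677400/2123 ≈ -3.3126e+6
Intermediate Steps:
a(t) = -1/2123
a(-1572) - 3312613 = -1/2123 - 3312613 = -7032677400/2123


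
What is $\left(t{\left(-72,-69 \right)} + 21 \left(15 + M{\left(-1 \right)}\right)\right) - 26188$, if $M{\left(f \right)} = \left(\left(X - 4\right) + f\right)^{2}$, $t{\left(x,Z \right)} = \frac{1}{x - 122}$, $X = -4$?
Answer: $- \frac{4689369}{194} \approx -24172.0$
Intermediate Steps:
$t{\left(x,Z \right)} = \frac{1}{-122 + x}$
$M{\left(f \right)} = \left(-8 + f\right)^{2}$ ($M{\left(f \right)} = \left(\left(-4 - 4\right) + f\right)^{2} = \left(-8 + f\right)^{2}$)
$\left(t{\left(-72,-69 \right)} + 21 \left(15 + M{\left(-1 \right)}\right)\right) - 26188 = \left(\frac{1}{-122 - 72} + 21 \left(15 + \left(-8 - 1\right)^{2}\right)\right) - 26188 = \left(\frac{1}{-194} + 21 \left(15 + \left(-9\right)^{2}\right)\right) - 26188 = \left(- \frac{1}{194} + 21 \left(15 + 81\right)\right) - 26188 = \left(- \frac{1}{194} + 21 \cdot 96\right) - 26188 = \left(- \frac{1}{194} + 2016\right) - 26188 = \frac{391103}{194} - 26188 = - \frac{4689369}{194}$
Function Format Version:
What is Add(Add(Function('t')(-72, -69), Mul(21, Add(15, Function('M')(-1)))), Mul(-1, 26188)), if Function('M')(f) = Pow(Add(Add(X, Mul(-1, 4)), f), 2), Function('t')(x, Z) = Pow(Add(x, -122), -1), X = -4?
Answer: Rational(-4689369, 194) ≈ -24172.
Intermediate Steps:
Function('t')(x, Z) = Pow(Add(-122, x), -1)
Function('M')(f) = Pow(Add(-8, f), 2) (Function('M')(f) = Pow(Add(Add(-4, Mul(-1, 4)), f), 2) = Pow(Add(Add(-4, -4), f), 2) = Pow(Add(-8, f), 2))
Add(Add(Function('t')(-72, -69), Mul(21, Add(15, Function('M')(-1)))), Mul(-1, 26188)) = Add(Add(Pow(Add(-122, -72), -1), Mul(21, Add(15, Pow(Add(-8, -1), 2)))), Mul(-1, 26188)) = Add(Add(Pow(-194, -1), Mul(21, Add(15, Pow(-9, 2)))), -26188) = Add(Add(Rational(-1, 194), Mul(21, Add(15, 81))), -26188) = Add(Add(Rational(-1, 194), Mul(21, 96)), -26188) = Add(Add(Rational(-1, 194), 2016), -26188) = Add(Rational(391103, 194), -26188) = Rational(-4689369, 194)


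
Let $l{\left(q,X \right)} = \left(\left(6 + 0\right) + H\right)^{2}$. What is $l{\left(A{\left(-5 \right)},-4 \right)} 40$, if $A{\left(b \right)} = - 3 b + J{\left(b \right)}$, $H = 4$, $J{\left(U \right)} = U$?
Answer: $4000$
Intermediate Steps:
$A{\left(b \right)} = - 2 b$ ($A{\left(b \right)} = - 3 b + b = - 2 b$)
$l{\left(q,X \right)} = 100$ ($l{\left(q,X \right)} = \left(\left(6 + 0\right) + 4\right)^{2} = \left(6 + 4\right)^{2} = 10^{2} = 100$)
$l{\left(A{\left(-5 \right)},-4 \right)} 40 = 100 \cdot 40 = 4000$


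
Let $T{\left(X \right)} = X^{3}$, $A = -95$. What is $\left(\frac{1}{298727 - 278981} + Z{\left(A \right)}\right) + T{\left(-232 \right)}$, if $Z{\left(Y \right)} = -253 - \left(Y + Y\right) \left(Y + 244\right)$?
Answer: $- \frac{246017605805}{19746} \approx -1.2459 \cdot 10^{7}$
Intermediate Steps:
$Z{\left(Y \right)} = -253 - 2 Y \left(244 + Y\right)$
$\left(\frac{1}{298727 - 278981} + Z{\left(A \right)}\right) + T{\left(-232 \right)} = \left(\frac{1}{298727 - 278981} - \left(-46107 + 18050\right)\right) + \left(-232\right)^{3} = \left(\frac{1}{19746} - -28057\right) - 12487168 = \left(\frac{1}{19746} + 28057\right) - 12487168 = \frac{554013523}{19746} - 12487168 = - \frac{246017605805}{19746}$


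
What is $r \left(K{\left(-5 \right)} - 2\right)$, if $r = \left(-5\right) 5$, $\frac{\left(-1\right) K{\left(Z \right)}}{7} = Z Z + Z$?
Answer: $3550$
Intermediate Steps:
$K{\left(Z \right)} = - 7 Z - 7 Z^{2}$ ($K{\left(Z \right)} = - 7 \left(Z Z + Z\right) = - 7 \left(Z^{2} + Z\right) = - 7 \left(Z + Z^{2}\right) = - 7 Z - 7 Z^{2}$)
$r = -25$
$r \left(K{\left(-5 \right)} - 2\right) = - 25 \left(\left(-7\right) \left(-5\right) \left(1 - 5\right) - 2\right) = - 25 \left(\left(-7\right) \left(-5\right) \left(-4\right) - 2\right) = - 25 \left(-140 - 2\right) = \left(-25\right) \left(-142\right) = 3550$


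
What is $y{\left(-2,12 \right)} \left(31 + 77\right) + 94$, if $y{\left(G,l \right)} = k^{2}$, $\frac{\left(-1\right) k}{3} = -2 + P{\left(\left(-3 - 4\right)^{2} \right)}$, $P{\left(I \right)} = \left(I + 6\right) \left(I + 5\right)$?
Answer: $8562371422$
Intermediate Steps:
$P{\left(I \right)} = \left(5 + I\right) \left(6 + I\right)$ ($P{\left(I \right)} = \left(6 + I\right) \left(5 + I\right) = \left(5 + I\right) \left(6 + I\right)$)
$k = -8904$ ($k = - 3 \left(-2 + \left(30 + \left(\left(-3 - 4\right)^{2}\right)^{2} + 11 \left(-3 - 4\right)^{2}\right)\right) = - 3 \left(-2 + \left(30 + \left(\left(-7\right)^{2}\right)^{2} + 11 \left(-7\right)^{2}\right)\right) = - 3 \left(-2 + \left(30 + 49^{2} + 11 \cdot 49\right)\right) = - 3 \left(-2 + \left(30 + 2401 + 539\right)\right) = - 3 \left(-2 + 2970\right) = \left(-3\right) 2968 = -8904$)
$y{\left(G,l \right)} = 79281216$ ($y{\left(G,l \right)} = \left(-8904\right)^{2} = 79281216$)
$y{\left(-2,12 \right)} \left(31 + 77\right) + 94 = 79281216 \left(31 + 77\right) + 94 = 79281216 \cdot 108 + 94 = 8562371328 + 94 = 8562371422$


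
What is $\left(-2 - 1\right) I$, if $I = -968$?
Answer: $2904$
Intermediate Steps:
$\left(-2 - 1\right) I = \left(-2 - 1\right) \left(-968\right) = \left(-3\right) \left(-968\right) = 2904$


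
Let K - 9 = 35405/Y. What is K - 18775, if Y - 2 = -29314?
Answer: -550104397/29312 ≈ -18767.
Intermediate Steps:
Y = -29312 (Y = 2 - 29314 = -29312)
K = 228403/29312 (K = 9 + 35405/(-29312) = 9 + 35405*(-1/29312) = 9 - 35405/29312 = 228403/29312 ≈ 7.7921)
K - 18775 = 228403/29312 - 18775 = -550104397/29312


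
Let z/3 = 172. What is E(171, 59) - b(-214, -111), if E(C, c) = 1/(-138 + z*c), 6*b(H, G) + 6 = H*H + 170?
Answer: -232143959/30306 ≈ -7660.0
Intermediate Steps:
z = 516 (z = 3*172 = 516)
b(H, G) = 82/3 + H²/6 (b(H, G) = -1 + (H*H + 170)/6 = -1 + (H² + 170)/6 = -1 + (170 + H²)/6 = -1 + (85/3 + H²/6) = 82/3 + H²/6)
E(C, c) = 1/(-138 + 516*c)
E(171, 59) - b(-214, -111) = 1/(6*(-23 + 86*59)) - (82/3 + (⅙)*(-214)²) = 1/(6*(-23 + 5074)) - (82/3 + (⅙)*45796) = (⅙)/5051 - (82/3 + 22898/3) = (⅙)*(1/5051) - 1*7660 = 1/30306 - 7660 = -232143959/30306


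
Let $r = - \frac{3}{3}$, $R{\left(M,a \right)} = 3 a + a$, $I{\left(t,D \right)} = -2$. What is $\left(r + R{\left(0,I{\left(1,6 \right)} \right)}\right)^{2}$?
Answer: $81$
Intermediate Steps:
$R{\left(M,a \right)} = 4 a$
$r = -1$ ($r = \left(-3\right) \frac{1}{3} = -1$)
$\left(r + R{\left(0,I{\left(1,6 \right)} \right)}\right)^{2} = \left(-1 + 4 \left(-2\right)\right)^{2} = \left(-1 - 8\right)^{2} = \left(-9\right)^{2} = 81$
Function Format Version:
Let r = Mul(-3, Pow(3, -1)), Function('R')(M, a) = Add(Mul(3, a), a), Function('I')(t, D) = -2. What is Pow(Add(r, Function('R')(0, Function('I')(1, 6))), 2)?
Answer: 81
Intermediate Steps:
Function('R')(M, a) = Mul(4, a)
r = -1 (r = Mul(-3, Rational(1, 3)) = -1)
Pow(Add(r, Function('R')(0, Function('I')(1, 6))), 2) = Pow(Add(-1, Mul(4, -2)), 2) = Pow(Add(-1, -8), 2) = Pow(-9, 2) = 81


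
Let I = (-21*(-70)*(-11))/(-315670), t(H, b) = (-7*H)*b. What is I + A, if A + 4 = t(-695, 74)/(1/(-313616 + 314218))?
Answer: 6841390148689/31567 ≈ 2.1673e+8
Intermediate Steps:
t(H, b) = -7*H*b
A = 216726016 (A = -4 + (-7*(-695)*74)/(1/(-313616 + 314218)) = -4 + 360010/(1/602) = -4 + 360010*602 = -4 + 216726020 = 216726016)
I = 1617/31567 (I = (1470*(-11))*(-1/315670) = -16170*(-1/315670) = 1617/31567 ≈ 0.051224)
I + A = 1617/31567 + 216726016 = 6841390148689/31567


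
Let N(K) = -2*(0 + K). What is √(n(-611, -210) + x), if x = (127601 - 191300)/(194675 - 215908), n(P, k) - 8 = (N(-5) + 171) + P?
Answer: I*√419 ≈ 20.469*I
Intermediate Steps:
N(K) = -2*K
n(P, k) = 189 + P (n(P, k) = 8 + ((-2*(-5) + 171) + P) = 8 + ((10 + 171) + P) = 8 + (181 + P) = 189 + P)
x = 3 (x = -63699/(-21233) = -63699*(-1/21233) = 3)
√(n(-611, -210) + x) = √((189 - 611) + 3) = √(-422 + 3) = √(-419) = I*√419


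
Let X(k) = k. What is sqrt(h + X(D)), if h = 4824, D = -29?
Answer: sqrt(4795) ≈ 69.246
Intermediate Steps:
sqrt(h + X(D)) = sqrt(4824 - 29) = sqrt(4795)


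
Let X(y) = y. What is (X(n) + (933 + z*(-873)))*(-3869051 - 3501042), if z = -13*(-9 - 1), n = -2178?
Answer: 845607620355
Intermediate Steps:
z = 130 (z = -13*(-10) = 130)
(X(n) + (933 + z*(-873)))*(-3869051 - 3501042) = (-2178 + (933 + 130*(-873)))*(-3869051 - 3501042) = (-2178 + (933 - 113490))*(-7370093) = (-2178 - 112557)*(-7370093) = -114735*(-7370093) = 845607620355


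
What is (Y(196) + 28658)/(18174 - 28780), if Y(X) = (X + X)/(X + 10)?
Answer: -1475985/546209 ≈ -2.7022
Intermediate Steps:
Y(X) = 2*X/(10 + X) (Y(X) = (2*X)/(10 + X) = 2*X/(10 + X))
(Y(196) + 28658)/(18174 - 28780) = (2*196/(10 + 196) + 28658)/(18174 - 28780) = (2*196/206 + 28658)/(-10606) = (2*196*(1/206) + 28658)*(-1/10606) = (196/103 + 28658)*(-1/10606) = (2951970/103)*(-1/10606) = -1475985/546209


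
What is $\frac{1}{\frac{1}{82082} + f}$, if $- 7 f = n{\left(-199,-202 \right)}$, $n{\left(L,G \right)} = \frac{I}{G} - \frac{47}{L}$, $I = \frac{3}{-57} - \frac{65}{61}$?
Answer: $- \frac{1912078930762}{66002586609} \approx -28.97$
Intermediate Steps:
$I = - \frac{1296}{1159}$ ($I = 3 \left(- \frac{1}{57}\right) - \frac{65}{61} = - \frac{1}{19} - \frac{65}{61} = - \frac{1296}{1159} \approx -1.1182$)
$n{\left(L,G \right)} = - \frac{47}{L} - \frac{1296}{1159 G}$ ($n{\left(L,G \right)} = - \frac{1296}{1159 G} - \frac{47}{L} = - \frac{47}{L} - \frac{1296}{1159 G}$)
$f = - \frac{5630725}{163063187}$ ($f = - \frac{- \frac{47}{-199} - \frac{1296}{1159 \left(-202\right)}}{7} = - \frac{\left(-47\right) \left(- \frac{1}{199}\right) - - \frac{648}{117059}}{7} = - \frac{\frac{47}{199} + \frac{648}{117059}}{7} = \left(- \frac{1}{7}\right) \frac{5630725}{23294741} = - \frac{5630725}{163063187} \approx -0.034531$)
$\frac{1}{\frac{1}{82082} + f} = \frac{1}{\frac{1}{82082} - \frac{5630725}{163063187}} = \frac{1}{- \frac{66002586609}{1912078930762}} = - \frac{1912078930762}{66002586609}$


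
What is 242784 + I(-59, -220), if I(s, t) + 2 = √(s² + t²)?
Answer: 242782 + √51881 ≈ 2.4301e+5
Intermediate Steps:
I(s, t) = -2 + √(s² + t²)
242784 + I(-59, -220) = 242784 + (-2 + √((-59)² + (-220)²)) = 242784 + (-2 + √(3481 + 48400)) = 242784 + (-2 + √51881) = 242782 + √51881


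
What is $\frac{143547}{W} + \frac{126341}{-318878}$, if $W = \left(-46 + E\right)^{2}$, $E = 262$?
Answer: $\frac{6646569095}{2479595328} \approx 2.6805$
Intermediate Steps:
$W = 46656$ ($W = \left(-46 + 262\right)^{2} = 216^{2} = 46656$)
$\frac{143547}{W} + \frac{126341}{-318878} = \frac{143547}{46656} + \frac{126341}{-318878} = 143547 \cdot \frac{1}{46656} + 126341 \left(- \frac{1}{318878}\right) = \frac{47849}{15552} - \frac{126341}{318878} = \frac{6646569095}{2479595328}$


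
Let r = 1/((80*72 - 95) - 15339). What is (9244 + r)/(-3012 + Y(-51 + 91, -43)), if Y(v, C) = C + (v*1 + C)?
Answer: -89426455/29583092 ≈ -3.0229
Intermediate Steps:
Y(v, C) = v + 2*C (Y(v, C) = C + (v + C) = C + (C + v) = v + 2*C)
r = -1/9674 (r = 1/((5760 - 95) - 15339) = 1/(5665 - 15339) = 1/(-9674) = -1/9674 ≈ -0.00010337)
(9244 + r)/(-3012 + Y(-51 + 91, -43)) = (9244 - 1/9674)/(-3012 + ((-51 + 91) + 2*(-43))) = 89426455/(9674*(-3012 + (40 - 86))) = 89426455/(9674*(-3012 - 46)) = (89426455/9674)/(-3058) = (89426455/9674)*(-1/3058) = -89426455/29583092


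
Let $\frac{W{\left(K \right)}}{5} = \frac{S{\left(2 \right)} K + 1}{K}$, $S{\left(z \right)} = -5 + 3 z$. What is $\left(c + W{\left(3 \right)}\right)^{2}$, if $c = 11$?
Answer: $\frac{2809}{9} \approx 312.11$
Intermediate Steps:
$W{\left(K \right)} = \frac{5 \left(1 + K\right)}{K}$ ($W{\left(K \right)} = 5 \frac{\left(-5 + 3 \cdot 2\right) K + 1}{K} = 5 \frac{\left(-5 + 6\right) K + 1}{K} = 5 \frac{1 K + 1}{K} = 5 \frac{K + 1}{K} = 5 \frac{1 + K}{K} = \frac{5 \left(1 + K\right)}{K}$)
$\left(c + W{\left(3 \right)}\right)^{2} = \left(11 + \left(5 + \frac{5}{3}\right)\right)^{2} = \left(11 + \frac{20}{3}\right)^{2} = \left(\frac{53}{3}\right)^{2} = \frac{2809}{9}$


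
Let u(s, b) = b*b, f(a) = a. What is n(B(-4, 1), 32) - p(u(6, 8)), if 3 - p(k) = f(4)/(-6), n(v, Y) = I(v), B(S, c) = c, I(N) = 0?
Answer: -11/3 ≈ -3.6667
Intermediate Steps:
u(s, b) = b²
n(v, Y) = 0
p(k) = 11/3 (p(k) = 3 - 4/(-6) = 3 - 4*(-1)/6 = 3 - 1*(-⅔) = 3 + ⅔ = 11/3)
n(B(-4, 1), 32) - p(u(6, 8)) = 0 - 1*11/3 = 0 - 11/3 = -11/3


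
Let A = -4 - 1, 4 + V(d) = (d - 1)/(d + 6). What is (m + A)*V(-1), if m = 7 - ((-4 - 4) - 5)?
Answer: -66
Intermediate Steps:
V(d) = -4 + (-1 + d)/(6 + d) (V(d) = -4 + (d - 1)/(d + 6) = -4 + (-1 + d)/(6 + d))
A = -5
m = 20 (m = 7 - (-8 - 5) = 7 - 1*(-13) = 7 + 13 = 20)
(m + A)*V(-1) = (20 - 5)*((-25 - 3*(-1))/(6 - 1)) = 15*((-25 + 3)/5) = 15*((1/5)*(-22)) = 15*(-22/5) = -66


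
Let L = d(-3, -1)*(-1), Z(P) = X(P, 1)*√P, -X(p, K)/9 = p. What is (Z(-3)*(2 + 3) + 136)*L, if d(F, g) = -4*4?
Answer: 2176 + 2160*I*√3 ≈ 2176.0 + 3741.2*I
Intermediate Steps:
X(p, K) = -9*p
d(F, g) = -16
Z(P) = -9*P^(3/2) (Z(P) = (-9*P)*√P = -9*P^(3/2))
L = 16 (L = -16*(-1) = 16)
(Z(-3)*(2 + 3) + 136)*L = ((-(-27)*I*√3)*(2 + 3) + 136)*16 = (-(-27)*I*√3*5 + 136)*16 = ((27*I*√3)*5 + 136)*16 = (135*I*√3 + 136)*16 = (136 + 135*I*√3)*16 = 2176 + 2160*I*√3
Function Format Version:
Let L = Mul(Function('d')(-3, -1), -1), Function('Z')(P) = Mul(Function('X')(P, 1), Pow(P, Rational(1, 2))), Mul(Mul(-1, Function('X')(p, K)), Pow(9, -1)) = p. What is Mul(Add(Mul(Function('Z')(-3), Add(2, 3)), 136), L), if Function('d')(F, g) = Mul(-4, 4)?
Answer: Add(2176, Mul(2160, I, Pow(3, Rational(1, 2)))) ≈ Add(2176.0, Mul(3741.2, I))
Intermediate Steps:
Function('X')(p, K) = Mul(-9, p)
Function('d')(F, g) = -16
Function('Z')(P) = Mul(-9, Pow(P, Rational(3, 2))) (Function('Z')(P) = Mul(Mul(-9, P), Pow(P, Rational(1, 2))) = Mul(-9, Pow(P, Rational(3, 2))))
L = 16 (L = Mul(-16, -1) = 16)
Mul(Add(Mul(Function('Z')(-3), Add(2, 3)), 136), L) = Mul(Add(Mul(Mul(-9, Pow(-3, Rational(3, 2))), Add(2, 3)), 136), 16) = Mul(Add(Mul(Mul(-9, Mul(-3, I, Pow(3, Rational(1, 2)))), 5), 136), 16) = Mul(Add(Mul(Mul(27, I, Pow(3, Rational(1, 2))), 5), 136), 16) = Mul(Add(Mul(135, I, Pow(3, Rational(1, 2))), 136), 16) = Mul(Add(136, Mul(135, I, Pow(3, Rational(1, 2)))), 16) = Add(2176, Mul(2160, I, Pow(3, Rational(1, 2))))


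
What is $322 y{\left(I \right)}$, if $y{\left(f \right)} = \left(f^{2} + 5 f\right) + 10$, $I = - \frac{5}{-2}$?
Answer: $\frac{18515}{2} \approx 9257.5$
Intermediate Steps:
$I = \frac{5}{2}$ ($I = \left(-5\right) \left(- \frac{1}{2}\right) = \frac{5}{2} \approx 2.5$)
$y{\left(f \right)} = 10 + f^{2} + 5 f$
$322 y{\left(I \right)} = 322 \left(10 + \left(\frac{5}{2}\right)^{2} + 5 \cdot \frac{5}{2}\right) = 322 \left(10 + \frac{25}{4} + \frac{25}{2}\right) = 322 \cdot \frac{115}{4} = \frac{18515}{2}$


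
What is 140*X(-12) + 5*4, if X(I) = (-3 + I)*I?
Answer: 25220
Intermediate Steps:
X(I) = I*(-3 + I)
140*X(-12) + 5*4 = 140*(-12*(-3 - 12)) + 5*4 = 140*(-12*(-15)) + 20 = 140*180 + 20 = 25200 + 20 = 25220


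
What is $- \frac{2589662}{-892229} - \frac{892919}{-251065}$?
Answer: $\frac{1446861716481}{224007473885} \approx 6.459$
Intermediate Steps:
$- \frac{2589662}{-892229} - \frac{892919}{-251065} = \left(-2589662\right) \left(- \frac{1}{892229}\right) - - \frac{892919}{251065} = \frac{2589662}{892229} + \frac{892919}{251065} = \frac{1446861716481}{224007473885}$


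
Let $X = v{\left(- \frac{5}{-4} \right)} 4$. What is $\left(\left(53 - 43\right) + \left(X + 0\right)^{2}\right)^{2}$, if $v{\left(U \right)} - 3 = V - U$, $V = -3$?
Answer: $1225$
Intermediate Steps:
$v{\left(U \right)} = - U$ ($v{\left(U \right)} = 3 - \left(3 + U\right) = - U$)
$X = -5$ ($X = - \frac{-5}{-4} \cdot 4 = - \frac{\left(-5\right) \left(-1\right)}{4} \cdot 4 = \left(-1\right) \frac{5}{4} \cdot 4 = \left(- \frac{5}{4}\right) 4 = -5$)
$\left(\left(53 - 43\right) + \left(X + 0\right)^{2}\right)^{2} = \left(\left(53 - 43\right) + \left(-5 + 0\right)^{2}\right)^{2} = \left(\left(53 - 43\right) + \left(-5\right)^{2}\right)^{2} = \left(10 + 25\right)^{2} = 35^{2} = 1225$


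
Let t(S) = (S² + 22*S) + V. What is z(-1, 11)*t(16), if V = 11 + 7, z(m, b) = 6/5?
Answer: 3756/5 ≈ 751.20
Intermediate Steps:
z(m, b) = 6/5 (z(m, b) = 6*(⅕) = 6/5)
V = 18
t(S) = 18 + S² + 22*S (t(S) = (S² + 22*S) + 18 = 18 + S² + 22*S)
z(-1, 11)*t(16) = 6*(18 + 16² + 22*16)/5 = 6*(18 + 256 + 352)/5 = (6/5)*626 = 3756/5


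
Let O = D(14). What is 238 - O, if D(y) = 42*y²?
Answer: -7994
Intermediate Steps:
O = 8232 (O = 42*14² = 42*196 = 8232)
238 - O = 238 - 1*8232 = 238 - 8232 = -7994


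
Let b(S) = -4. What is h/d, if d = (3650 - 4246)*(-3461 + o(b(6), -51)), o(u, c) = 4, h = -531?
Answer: -531/2060372 ≈ -0.00025772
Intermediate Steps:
d = 2060372 (d = (3650 - 4246)*(-3461 + 4) = -596*(-3457) = 2060372)
h/d = -531/2060372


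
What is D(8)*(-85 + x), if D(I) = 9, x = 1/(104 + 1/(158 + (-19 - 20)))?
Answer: -9467334/12377 ≈ -764.91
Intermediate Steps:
x = 119/12377 (x = 1/(104 + 1/(158 - 39)) = 1/(104 + 1/119) = 1/(12377/119) = 119/12377 ≈ 0.0096146)
D(8)*(-85 + x) = 9*(-85 + 119/12377) = 9*(-1051926/12377) = -9467334/12377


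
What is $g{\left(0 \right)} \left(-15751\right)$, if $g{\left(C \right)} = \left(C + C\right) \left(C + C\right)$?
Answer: $0$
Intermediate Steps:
$g{\left(C \right)} = 4 C^{2}$ ($g{\left(C \right)} = 2 C 2 C = 4 C^{2}$)
$g{\left(0 \right)} \left(-15751\right) = 4 \cdot 0^{2} \left(-15751\right) = 4 \cdot 0 \left(-15751\right) = 0 \left(-15751\right) = 0$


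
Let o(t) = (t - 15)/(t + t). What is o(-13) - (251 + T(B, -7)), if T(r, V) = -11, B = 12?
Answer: -3106/13 ≈ -238.92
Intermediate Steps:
o(t) = (-15 + t)/(2*t) (o(t) = (-15 + t)/((2*t)) = (-15 + t)*(1/(2*t)) = (-15 + t)/(2*t))
o(-13) - (251 + T(B, -7)) = (½)*(-15 - 13)/(-13) - (251 - 11) = (½)*(-1/13)*(-28) - 1*240 = 14/13 - 240 = -3106/13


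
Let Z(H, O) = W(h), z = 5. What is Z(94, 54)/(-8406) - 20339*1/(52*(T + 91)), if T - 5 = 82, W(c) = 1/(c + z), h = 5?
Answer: -427426399/194514840 ≈ -2.1974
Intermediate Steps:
W(c) = 1/(5 + c) (W(c) = 1/(c + 5) = 1/(5 + c))
Z(H, O) = ⅒ (Z(H, O) = 1/(5 + 5) = 1/10 = ⅒)
T = 87 (T = 5 + 82 = 87)
Z(94, 54)/(-8406) - 20339*1/(52*(T + 91)) = (⅒)/(-8406) - 20339*1/(52*(87 + 91)) = (⅒)*(-1/8406) - 20339/(52*178) = -1/84060 - 20339/9256 = -427426399/194514840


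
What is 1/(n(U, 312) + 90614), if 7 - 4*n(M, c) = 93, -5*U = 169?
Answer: 2/181185 ≈ 1.1038e-5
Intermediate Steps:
U = -169/5 (U = -⅕*169 = -169/5 ≈ -33.800)
n(M, c) = -43/2 (n(M, c) = 7/4 - ¼*93 = 7/4 - 93/4 = -43/2)
1/(n(U, 312) + 90614) = 1/(-43/2 + 90614) = 1/(181185/2) = 2/181185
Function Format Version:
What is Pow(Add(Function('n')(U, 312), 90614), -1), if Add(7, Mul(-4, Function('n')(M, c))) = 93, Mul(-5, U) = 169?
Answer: Rational(2, 181185) ≈ 1.1038e-5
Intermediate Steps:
U = Rational(-169, 5) (U = Mul(Rational(-1, 5), 169) = Rational(-169, 5) ≈ -33.800)
Function('n')(M, c) = Rational(-43, 2) (Function('n')(M, c) = Add(Rational(7, 4), Mul(Rational(-1, 4), 93)) = Add(Rational(7, 4), Rational(-93, 4)) = Rational(-43, 2))
Pow(Add(Function('n')(U, 312), 90614), -1) = Pow(Add(Rational(-43, 2), 90614), -1) = Pow(Rational(181185, 2), -1) = Rational(2, 181185)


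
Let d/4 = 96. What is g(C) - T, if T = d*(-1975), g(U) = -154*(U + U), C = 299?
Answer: 666308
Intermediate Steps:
d = 384 (d = 4*96 = 384)
g(U) = -308*U
T = -758400 (T = 384*(-1975) = -758400)
g(C) - T = -308*299 - 1*(-758400) = -92092 + 758400 = 666308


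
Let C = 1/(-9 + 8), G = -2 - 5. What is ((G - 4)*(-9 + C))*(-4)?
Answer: -440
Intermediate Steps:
G = -7
C = -1 (C = 1/(-1) = -1)
((G - 4)*(-9 + C))*(-4) = ((-7 - 4)*(-9 - 1))*(-4) = -11*(-10)*(-4) = 110*(-4) = -440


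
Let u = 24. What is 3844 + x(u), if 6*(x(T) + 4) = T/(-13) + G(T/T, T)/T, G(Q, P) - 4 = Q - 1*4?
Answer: 7187917/1872 ≈ 3839.7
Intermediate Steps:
G(Q, P) = Q (G(Q, P) = 4 + (Q - 1*4) = 4 + (Q - 4) = 4 + (-4 + Q) = Q)
x(T) = -4 - T/78 + 1/(6*T) (x(T) = -4 + (T/(-13) + (T/T)/T)/6 = -4 + (T*(-1/13) + 1/T)/6 = -4 + (-T/13 + 1/T)/6 = -4 + (1/T - T/13)/6 = -4 + (-T/78 + 1/(6*T)) = -4 - T/78 + 1/(6*T))
3844 + x(u) = 3844 + (1/78)*(13 - 1*24*(312 + 24))/24 = 3844 + (1/78)*(1/24)*(13 - 1*24*336) = 3844 + (1/78)*(1/24)*(13 - 8064) = 3844 + (1/78)*(1/24)*(-8051) = 3844 - 8051/1872 = 7187917/1872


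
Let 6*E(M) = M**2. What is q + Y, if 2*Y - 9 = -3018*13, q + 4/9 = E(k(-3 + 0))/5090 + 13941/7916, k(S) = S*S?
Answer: -888955110782/45328995 ≈ -19611.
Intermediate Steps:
k(S) = S**2
E(M) = M**2/6
q = 119607311/90657990 (q = -4/9 + ((((-3 + 0)**2)**2/6)/5090 + 13941/7916) = -4/9 + ((((-3)**2)**2/6)*(1/5090) + 13941*(1/7916)) = -4/9 + (((1/6)*9**2)*(1/5090) + 13941/7916) = -4/9 + (((1/6)*81)*(1/5090) + 13941/7916) = -4/9 + ((27/2)*(1/5090) + 13941/7916) = -4/9 + (27/10180 + 13941/7916) = -4/9 + 17766639/10073110 = 119607311/90657990 ≈ 1.3193)
Y = -39225/2 (Y = 9/2 + (-3018*13)/2 = 9/2 + (1/2)*(-39234) = 9/2 - 19617 = -39225/2 ≈ -19613.)
q + Y = 119607311/90657990 - 39225/2 = -888955110782/45328995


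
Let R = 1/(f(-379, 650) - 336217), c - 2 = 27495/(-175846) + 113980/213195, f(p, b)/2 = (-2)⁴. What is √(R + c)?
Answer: √15111104178528200498655860979690/2520680702638890 ≈ 1.5422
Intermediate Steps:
f(p, b) = 32 (f(p, b) = 2*(-2)⁴ = 2*16 = 32)
c = 17832021299/7497897594 (c = 2 + (27495/(-175846) + 113980/213195) = 2 + (27495*(-1/175846) + 113980*(1/213195)) = 2 + (-27495/175846 + 22796/42639) = 2 + 2836226111/7497897594 = 17832021299/7497897594 ≈ 2.3783)
R = -1/336185 (R = 1/(32 - 336217) = 1/(-336185) = -1/336185 ≈ -2.9746e-6)
√(R + c) = √(-1/336185 + 17832021299/7497897594) = √(5994850582506721/2520680702638890) = √15111104178528200498655860979690/2520680702638890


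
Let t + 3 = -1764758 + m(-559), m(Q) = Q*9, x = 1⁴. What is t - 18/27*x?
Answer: -5309378/3 ≈ -1.7698e+6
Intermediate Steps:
x = 1
m(Q) = 9*Q
t = -1769792 (t = -3 + (-1764758 + 9*(-559)) = -3 + (-1764758 - 5031) = -3 - 1769789 = -1769792)
t - 18/27*x = -1769792 - 18/27 = -1769792 - 18*(1/27) = -1769792 - 2/3 = -1769792 - 1*⅔ = -1769792 - ⅔ = -5309378/3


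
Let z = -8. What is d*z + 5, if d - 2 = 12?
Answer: -107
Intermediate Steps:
d = 14 (d = 2 + 12 = 14)
d*z + 5 = 14*(-8) + 5 = -112 + 5 = -107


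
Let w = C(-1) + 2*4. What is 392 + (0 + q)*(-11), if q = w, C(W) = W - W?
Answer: 304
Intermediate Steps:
C(W) = 0
w = 8 (w = 0 + 2*4 = 0 + 8 = 8)
q = 8
392 + (0 + q)*(-11) = 392 + (0 + 8)*(-11) = 392 + 8*(-11) = 392 - 88 = 304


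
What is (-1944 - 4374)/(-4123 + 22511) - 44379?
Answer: -408023685/9194 ≈ -44379.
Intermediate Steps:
(-1944 - 4374)/(-4123 + 22511) - 44379 = -6318/18388 - 44379 = -6318*1/18388 - 44379 = -3159/9194 - 44379 = -408023685/9194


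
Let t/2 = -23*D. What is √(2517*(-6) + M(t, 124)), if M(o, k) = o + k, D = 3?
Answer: 2*I*√3779 ≈ 122.95*I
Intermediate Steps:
t = -138 (t = 2*(-23*3) = 2*(-69) = -138)
M(o, k) = k + o
√(2517*(-6) + M(t, 124)) = √(2517*(-6) + (124 - 138)) = √(-15102 - 14) = √(-15116) = 2*I*√3779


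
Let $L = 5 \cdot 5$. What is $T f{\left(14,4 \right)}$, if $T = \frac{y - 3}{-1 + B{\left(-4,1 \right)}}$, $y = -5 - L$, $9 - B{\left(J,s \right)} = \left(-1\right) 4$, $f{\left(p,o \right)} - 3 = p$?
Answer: $- \frac{187}{4} \approx -46.75$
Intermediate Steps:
$f{\left(p,o \right)} = 3 + p$
$L = 25$
$B{\left(J,s \right)} = 13$ ($B{\left(J,s \right)} = 9 - \left(-1\right) 4 = 9 - -4 = 9 + 4 = 13$)
$y = -30$ ($y = -5 - 25 = -30$)
$T = - \frac{11}{4}$ ($T = \frac{-30 - 3}{-1 + 13} = - \frac{33}{12} = \left(-33\right) \frac{1}{12} = - \frac{11}{4} \approx -2.75$)
$T f{\left(14,4 \right)} = - \frac{11 \left(3 + 14\right)}{4} = \left(- \frac{11}{4}\right) 17 = - \frac{187}{4}$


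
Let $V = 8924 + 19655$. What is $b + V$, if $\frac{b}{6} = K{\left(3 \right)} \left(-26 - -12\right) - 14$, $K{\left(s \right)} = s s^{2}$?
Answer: $26227$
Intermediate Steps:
$K{\left(s \right)} = s^{3}$
$V = 28579$
$b = -2352$ ($b = 6 \left(3^{3} \left(-26 - -12\right) - 14\right) = 6 \left(27 \left(-26 + 12\right) - 14\right) = 6 \left(27 \left(-14\right) - 14\right) = 6 \left(-378 - 14\right) = 6 \left(-392\right) = -2352$)
$b + V = -2352 + 28579 = 26227$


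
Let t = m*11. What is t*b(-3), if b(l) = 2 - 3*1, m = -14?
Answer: 154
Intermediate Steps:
b(l) = -1 (b(l) = 2 - 3 = -1)
t = -154 (t = -14*11 = -154)
t*b(-3) = -154*(-1) = 154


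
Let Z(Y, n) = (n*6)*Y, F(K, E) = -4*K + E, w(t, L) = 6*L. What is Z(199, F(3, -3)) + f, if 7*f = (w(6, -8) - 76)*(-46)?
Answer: -119666/7 ≈ -17095.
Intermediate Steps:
F(K, E) = E - 4*K
Z(Y, n) = 6*Y*n (Z(Y, n) = (6*n)*Y = 6*Y*n)
f = 5704/7 (f = ((6*(-8) - 76)*(-46))/7 = ((-48 - 76)*(-46))/7 = (-124*(-46))/7 = (⅐)*5704 = 5704/7 ≈ 814.86)
Z(199, F(3, -3)) + f = 6*199*(-3 - 4*3) + 5704/7 = 6*199*(-3 - 12) + 5704/7 = 6*199*(-15) + 5704/7 = -17910 + 5704/7 = -119666/7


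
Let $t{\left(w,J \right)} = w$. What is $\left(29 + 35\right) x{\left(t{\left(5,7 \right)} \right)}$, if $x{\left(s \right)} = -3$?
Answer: $-192$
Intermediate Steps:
$\left(29 + 35\right) x{\left(t{\left(5,7 \right)} \right)} = \left(29 + 35\right) \left(-3\right) = 64 \left(-3\right) = -192$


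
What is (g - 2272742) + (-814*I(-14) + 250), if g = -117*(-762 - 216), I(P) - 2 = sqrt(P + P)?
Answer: -2159694 - 1628*I*sqrt(7) ≈ -2.1597e+6 - 4307.3*I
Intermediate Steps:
I(P) = 2 + sqrt(2)*sqrt(P) (I(P) = 2 + sqrt(P + P) = 2 + sqrt(2*P) = 2 + sqrt(2)*sqrt(P))
g = 114426 (g = -117*(-978) = 114426)
(g - 2272742) + (-814*I(-14) + 250) = (114426 - 2272742) + (-814*(2 + sqrt(2)*sqrt(-14)) + 250) = -2158316 + (-814*(2 + sqrt(2)*(I*sqrt(14))) + 250) = -2158316 + (-814*(2 + 2*I*sqrt(7)) + 250) = -2158316 + ((-1628 - 1628*I*sqrt(7)) + 250) = -2158316 + (-1378 - 1628*I*sqrt(7)) = -2159694 - 1628*I*sqrt(7)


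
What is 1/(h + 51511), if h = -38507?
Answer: 1/13004 ≈ 7.6899e-5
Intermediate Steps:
1/(h + 51511) = 1/(-38507 + 51511) = 1/13004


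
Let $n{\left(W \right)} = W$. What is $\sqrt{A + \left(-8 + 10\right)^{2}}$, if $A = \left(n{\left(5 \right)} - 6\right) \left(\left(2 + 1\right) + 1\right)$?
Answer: $0$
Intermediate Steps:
$A = -4$ ($A = \left(5 - 6\right) \left(\left(2 + 1\right) + 1\right) = - (3 + 1) = \left(-1\right) 4 = -4$)
$\sqrt{A + \left(-8 + 10\right)^{2}} = \sqrt{-4 + \left(-8 + 10\right)^{2}} = \sqrt{-4 + 2^{2}} = \sqrt{-4 + 4} = \sqrt{0} = 0$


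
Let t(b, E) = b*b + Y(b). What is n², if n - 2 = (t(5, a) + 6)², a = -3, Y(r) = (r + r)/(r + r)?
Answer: 1052676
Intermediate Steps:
Y(r) = 1 (Y(r) = (2*r)/((2*r)) = (2*r)*(1/(2*r)) = 1)
t(b, E) = 1 + b² (t(b, E) = b*b + 1 = b² + 1 = 1 + b²)
n = 1026 (n = 2 + ((1 + 5²) + 6)² = 2 + ((1 + 25) + 6)² = 2 + (26 + 6)² = 2 + 32² = 2 + 1024 = 1026)
n² = 1026² = 1052676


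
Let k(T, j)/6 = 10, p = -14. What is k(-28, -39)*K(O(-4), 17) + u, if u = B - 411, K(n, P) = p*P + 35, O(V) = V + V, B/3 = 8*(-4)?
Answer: -12687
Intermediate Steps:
B = -96 (B = 3*(8*(-4)) = 3*(-32) = -96)
k(T, j) = 60 (k(T, j) = 6*10 = 60)
O(V) = 2*V
K(n, P) = 35 - 14*P (K(n, P) = -14*P + 35 = 35 - 14*P)
u = -507 (u = -96 - 411 = -507)
k(-28, -39)*K(O(-4), 17) + u = 60*(35 - 14*17) - 507 = 60*(35 - 238) - 507 = 60*(-203) - 507 = -12180 - 507 = -12687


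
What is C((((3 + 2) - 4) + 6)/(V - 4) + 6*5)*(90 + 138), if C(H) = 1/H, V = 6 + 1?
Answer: 684/97 ≈ 7.0515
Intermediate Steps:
V = 7
C((((3 + 2) - 4) + 6)/(V - 4) + 6*5)*(90 + 138) = (90 + 138)/((((3 + 2) - 4) + 6)/(7 - 4) + 6*5) = 228/(((5 - 4) + 6)/3 + 30) = 228/((1 + 6)*(⅓) + 30) = 228/(7*(⅓) + 30) = 228/(7/3 + 30) = 228/(97/3) = (3/97)*228 = 684/97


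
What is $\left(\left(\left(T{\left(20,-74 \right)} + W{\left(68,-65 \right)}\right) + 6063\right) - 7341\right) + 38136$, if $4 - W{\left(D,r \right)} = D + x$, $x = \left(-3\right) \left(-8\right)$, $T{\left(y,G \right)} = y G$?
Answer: $35290$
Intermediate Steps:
$T{\left(y,G \right)} = G y$
$x = 24$
$W{\left(D,r \right)} = -20 - D$ ($W{\left(D,r \right)} = 4 - \left(D + 24\right) = 4 - \left(24 + D\right) = -20 - D$)
$\left(\left(\left(T{\left(20,-74 \right)} + W{\left(68,-65 \right)}\right) + 6063\right) - 7341\right) + 38136 = \left(\left(\left(\left(-74\right) 20 - 88\right) + 6063\right) - 7341\right) + 38136 = \left(\left(\left(-1480 - 88\right) + 6063\right) - 7341\right) + 38136 = \left(\left(-1568 + 6063\right) - 7341\right) + 38136 = \left(4495 - 7341\right) + 38136 = -2846 + 38136 = 35290$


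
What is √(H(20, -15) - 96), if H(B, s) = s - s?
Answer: 4*I*√6 ≈ 9.798*I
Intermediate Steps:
H(B, s) = 0
√(H(20, -15) - 96) = √(0 - 96) = √(-96) = 4*I*√6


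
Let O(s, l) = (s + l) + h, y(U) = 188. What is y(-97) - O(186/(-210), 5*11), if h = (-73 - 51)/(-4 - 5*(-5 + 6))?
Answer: 37834/315 ≈ 120.11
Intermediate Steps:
h = 124/9 (h = -124/(-4 - 5*1) = -124/(-4 - 5) = -124/(-9) = -124*(-⅑) = 124/9 ≈ 13.778)
O(s, l) = 124/9 + l + s (O(s, l) = (s + l) + 124/9 = (l + s) + 124/9 = 124/9 + l + s)
y(-97) - O(186/(-210), 5*11) = 188 - (124/9 + 5*11 + 186/(-210)) = 188 - (124/9 + 55 + 186*(-1/210)) = 188 - (124/9 + 55 - 31/35) = 188 - 1*21386/315 = 188 - 21386/315 = 37834/315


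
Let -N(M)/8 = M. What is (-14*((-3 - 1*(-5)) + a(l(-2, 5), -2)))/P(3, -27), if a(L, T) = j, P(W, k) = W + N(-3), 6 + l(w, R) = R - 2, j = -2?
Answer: 0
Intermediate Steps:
N(M) = -8*M
l(w, R) = -8 + R (l(w, R) = -6 + (R - 2) = -6 + (-2 + R) = -8 + R)
P(W, k) = 24 + W (P(W, k) = W - 8*(-3) = W + 24 = 24 + W)
a(L, T) = -2
(-14*((-3 - 1*(-5)) + a(l(-2, 5), -2)))/P(3, -27) = (-14*((-3 - 1*(-5)) - 2))/(24 + 3) = -14*((-3 + 5) - 2)/27 = -14*(2 - 2)*(1/27) = -14*0*(1/27) = 0*(1/27) = 0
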